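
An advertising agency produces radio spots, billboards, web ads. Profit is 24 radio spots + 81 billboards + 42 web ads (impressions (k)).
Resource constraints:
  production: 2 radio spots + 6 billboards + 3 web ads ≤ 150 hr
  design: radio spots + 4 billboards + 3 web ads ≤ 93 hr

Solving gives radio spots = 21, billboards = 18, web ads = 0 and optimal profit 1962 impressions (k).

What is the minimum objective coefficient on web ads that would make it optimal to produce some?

49.5

Check each constraint at x*: production 150/150 (tight); design 93/93 (tight).
Dual feasibility on the basic columns requires 2·y_production + 1·y_design = 24, 6·y_production + 4·y_design = 81.
This yields shadow prices y_production = 7.5, y_design = 9.
web ads enters the basis when its profit ≥ yᵀa₃ = 7.5·3 + 9·3 = 49.5.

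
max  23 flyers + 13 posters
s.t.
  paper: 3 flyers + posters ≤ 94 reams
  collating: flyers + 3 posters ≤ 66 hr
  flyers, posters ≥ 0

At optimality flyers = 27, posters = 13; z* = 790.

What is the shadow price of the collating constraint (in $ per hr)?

2

At the optimum: paper uses 94 of 94 (binding); collating uses 66 of 66 (binding).
The binding rows give the dual system: 3·y_paper + 1·y_collating = 23 and 1·y_paper + 3·y_collating = 13.
→ y_paper = 7 and y_collating = 2.
Shadow price of collating = 2.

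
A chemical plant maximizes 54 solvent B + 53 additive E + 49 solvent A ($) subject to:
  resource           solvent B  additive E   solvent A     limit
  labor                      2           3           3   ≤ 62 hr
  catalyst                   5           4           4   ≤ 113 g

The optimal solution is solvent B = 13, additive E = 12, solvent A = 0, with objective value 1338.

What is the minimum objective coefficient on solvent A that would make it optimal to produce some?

Both labor and catalyst are binding at x*.
The binding rows give the dual system: 2·y_labor + 5·y_catalyst = 54 and 3·y_labor + 4·y_catalyst = 53.
Solving: y_labor = 7, y_catalyst = 8.
solvent A enters the basis when its profit ≥ yᵀa₃ = 7·3 + 8·4 = 53.

53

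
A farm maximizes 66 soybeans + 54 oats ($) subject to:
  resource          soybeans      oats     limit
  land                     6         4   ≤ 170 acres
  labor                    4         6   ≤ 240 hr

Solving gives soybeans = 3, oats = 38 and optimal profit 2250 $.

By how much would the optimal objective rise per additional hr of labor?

Both land and labor are binding at x*.
The binding rows give the dual system: 6·y_land + 4·y_labor = 66 and 4·y_land + 6·y_labor = 54.
Solving: y_land = 9, y_labor = 3.
Shadow price of labor = 3.

3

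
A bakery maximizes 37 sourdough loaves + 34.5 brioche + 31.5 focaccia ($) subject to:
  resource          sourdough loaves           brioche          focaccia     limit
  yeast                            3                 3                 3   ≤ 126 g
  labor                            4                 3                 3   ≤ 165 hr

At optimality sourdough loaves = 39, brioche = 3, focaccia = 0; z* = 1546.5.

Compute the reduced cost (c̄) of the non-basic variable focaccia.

-3

Both yeast and labor are binding at x*.
The binding rows give the dual system: 3·y_yeast + 4·y_labor = 37 and 3·y_yeast + 3·y_labor = 34.5.
→ y_yeast = 9 and y_labor = 2.5.
Reduced cost of focaccia: c₃ − yᵀa₃ = 31.5 − (9·3 + 2.5·3) = 31.5 − 34.5 = -3.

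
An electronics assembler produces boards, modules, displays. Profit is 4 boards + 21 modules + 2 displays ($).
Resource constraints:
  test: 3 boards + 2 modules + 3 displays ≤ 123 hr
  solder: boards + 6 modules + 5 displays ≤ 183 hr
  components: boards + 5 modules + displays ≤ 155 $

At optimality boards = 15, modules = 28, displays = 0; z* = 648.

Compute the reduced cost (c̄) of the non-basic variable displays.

-6

At the optimum: test uses 101 of 123 (slack = 22); solder uses 183 of 183 (binding); components uses 155 of 155 (binding).
By complementary slackness, y = 0 for the non-binding constraint.
The binding rows give the dual system: 1·y_solder + 1·y_components = 4 and 6·y_solder + 5·y_components = 21.
This yields shadow prices y_solder = 1, y_components = 3.
Reduced cost of displays: c₃ − yᵀa₃ = 2 − (1·5 + 3·1) = 2 − 8 = -6.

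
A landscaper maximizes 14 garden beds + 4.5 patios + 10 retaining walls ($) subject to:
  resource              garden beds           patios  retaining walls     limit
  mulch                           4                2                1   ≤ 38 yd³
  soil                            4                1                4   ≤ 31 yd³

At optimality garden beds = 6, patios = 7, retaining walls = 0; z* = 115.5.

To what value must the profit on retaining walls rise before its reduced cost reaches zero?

At the optimum: mulch uses 38 of 38 (binding); soil uses 31 of 31 (binding).
The binding rows give the dual system: 4·y_mulch + 4·y_soil = 14 and 2·y_mulch + 1·y_soil = 4.5.
This yields shadow prices y_mulch = 1, y_soil = 2.5.
retaining walls enters the basis when its profit ≥ yᵀa₃ = 1·1 + 2.5·4 = 11.

11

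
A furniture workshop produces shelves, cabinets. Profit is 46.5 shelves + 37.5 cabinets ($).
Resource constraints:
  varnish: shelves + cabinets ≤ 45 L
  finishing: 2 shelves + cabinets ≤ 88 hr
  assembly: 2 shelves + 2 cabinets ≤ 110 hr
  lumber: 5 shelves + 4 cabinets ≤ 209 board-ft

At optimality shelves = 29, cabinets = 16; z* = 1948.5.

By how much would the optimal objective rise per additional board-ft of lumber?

Check each constraint at x*: varnish 45/45 (tight); finishing 74/88 (slack 14); assembly 90/110 (slack 20); lumber 209/209 (tight).
Slack constraints have shadow price 0 (complementary slackness).
Dual feasibility on the basic columns requires 1·y_varnish + 5·y_lumber = 46.5, 1·y_varnish + 4·y_lumber = 37.5.
This yields shadow prices y_varnish = 1.5, y_lumber = 9.
Shadow price of lumber = 9.

9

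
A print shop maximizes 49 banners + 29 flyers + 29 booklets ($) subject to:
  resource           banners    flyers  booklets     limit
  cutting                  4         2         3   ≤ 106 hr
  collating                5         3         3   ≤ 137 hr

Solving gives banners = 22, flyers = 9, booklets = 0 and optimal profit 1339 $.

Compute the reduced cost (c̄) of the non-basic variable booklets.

At the optimum: cutting uses 106 of 106 (binding); collating uses 137 of 137 (binding).
From A_Bᵀ y = c: 4·y_cutting + 5·y_collating = 49; 2·y_cutting + 3·y_collating = 29.
→ y_cutting = 1 and y_collating = 9.
Reduced cost of booklets: c₃ − yᵀa₃ = 29 − (1·3 + 9·3) = 29 − 30 = -1.

-1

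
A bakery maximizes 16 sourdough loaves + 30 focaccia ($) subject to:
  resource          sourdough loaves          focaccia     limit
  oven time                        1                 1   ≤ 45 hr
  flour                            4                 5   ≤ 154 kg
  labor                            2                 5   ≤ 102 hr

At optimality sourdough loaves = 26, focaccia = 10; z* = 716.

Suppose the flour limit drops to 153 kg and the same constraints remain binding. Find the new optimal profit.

Check each constraint at x*: oven time 36/45 (slack 9); flour 154/154 (tight); labor 102/102 (tight).
Slack constraints have shadow price 0 (complementary slackness).
Dual feasibility on the basic columns requires 4·y_flour + 2·y_labor = 16, 5·y_flour + 5·y_labor = 30.
Solving: y_flour = 2, y_labor = 4.
Δz = y_flour·Δb = 2 × (-1) = -2, so new z* = 716 − 2 = 714.

714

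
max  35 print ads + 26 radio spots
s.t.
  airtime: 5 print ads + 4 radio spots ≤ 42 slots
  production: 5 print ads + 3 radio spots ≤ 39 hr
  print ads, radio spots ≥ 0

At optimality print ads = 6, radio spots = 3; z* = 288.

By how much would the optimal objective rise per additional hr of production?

At the optimum: airtime uses 42 of 42 (binding); production uses 39 of 39 (binding).
From A_Bᵀ y = c: 5·y_airtime + 5·y_production = 35; 4·y_airtime + 3·y_production = 26.
Solving: y_airtime = 5, y_production = 2.
Shadow price of production = 2.

2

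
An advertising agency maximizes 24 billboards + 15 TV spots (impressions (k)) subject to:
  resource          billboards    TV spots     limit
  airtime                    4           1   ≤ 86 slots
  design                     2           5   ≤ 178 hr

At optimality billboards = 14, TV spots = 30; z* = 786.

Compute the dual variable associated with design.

2

At the optimum: airtime uses 86 of 86 (binding); design uses 178 of 178 (binding).
Dual feasibility on the basic columns requires 4·y_airtime + 2·y_design = 24, 1·y_airtime + 5·y_design = 15.
→ y_airtime = 5 and y_design = 2.
Shadow price of design = 2.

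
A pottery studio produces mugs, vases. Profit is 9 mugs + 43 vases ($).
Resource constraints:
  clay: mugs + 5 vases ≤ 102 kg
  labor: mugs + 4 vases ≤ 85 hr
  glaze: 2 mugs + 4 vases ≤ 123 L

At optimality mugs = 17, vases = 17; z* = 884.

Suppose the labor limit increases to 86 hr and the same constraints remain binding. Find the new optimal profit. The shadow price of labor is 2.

886

Δb = 1, so new z* = 884 + (2)·(1) = 884 + 2 = 886.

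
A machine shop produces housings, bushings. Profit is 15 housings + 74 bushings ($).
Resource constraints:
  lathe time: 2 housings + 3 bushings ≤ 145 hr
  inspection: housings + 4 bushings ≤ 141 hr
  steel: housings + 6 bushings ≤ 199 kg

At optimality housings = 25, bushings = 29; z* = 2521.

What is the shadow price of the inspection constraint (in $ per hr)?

8

Binding: inspection and steel. Non-binding: lathe time (8 unused).
Slack constraints have shadow price 0 (complementary slackness).
The binding rows give the dual system: 1·y_inspection + 1·y_steel = 15 and 4·y_inspection + 6·y_steel = 74.
→ y_inspection = 8 and y_steel = 7.
Shadow price of inspection = 8.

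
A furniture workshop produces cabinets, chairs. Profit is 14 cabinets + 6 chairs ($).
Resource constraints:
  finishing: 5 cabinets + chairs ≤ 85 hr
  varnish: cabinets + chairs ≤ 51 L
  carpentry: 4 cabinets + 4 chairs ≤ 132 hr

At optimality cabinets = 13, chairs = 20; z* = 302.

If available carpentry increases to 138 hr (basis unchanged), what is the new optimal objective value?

At the optimum: finishing uses 85 of 85 (binding); varnish uses 33 of 51 (slack = 18); carpentry uses 132 of 132 (binding).
Since varnish is not tight, its dual is 0.
Dual feasibility on the basic columns requires 5·y_finishing + 4·y_carpentry = 14, 1·y_finishing + 4·y_carpentry = 6.
Solving: y_finishing = 2, y_carpentry = 1.
Δz = y_carpentry·Δb = 1 × (6) = 6, so new z* = 302 + 6 = 308.

308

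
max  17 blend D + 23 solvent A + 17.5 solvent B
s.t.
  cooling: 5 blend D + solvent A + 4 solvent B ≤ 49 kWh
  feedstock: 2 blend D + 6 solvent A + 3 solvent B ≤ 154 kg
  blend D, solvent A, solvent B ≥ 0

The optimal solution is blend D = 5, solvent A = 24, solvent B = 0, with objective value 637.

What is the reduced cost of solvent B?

-1

Check each constraint at x*: cooling 49/49 (tight); feedstock 154/154 (tight).
Dual feasibility on the basic columns requires 5·y_cooling + 2·y_feedstock = 17, 1·y_cooling + 6·y_feedstock = 23.
→ y_cooling = 2 and y_feedstock = 3.5.
Reduced cost of solvent B: c₃ − yᵀa₃ = 17.5 − (2·4 + 3.5·3) = 17.5 − 18.5 = -1.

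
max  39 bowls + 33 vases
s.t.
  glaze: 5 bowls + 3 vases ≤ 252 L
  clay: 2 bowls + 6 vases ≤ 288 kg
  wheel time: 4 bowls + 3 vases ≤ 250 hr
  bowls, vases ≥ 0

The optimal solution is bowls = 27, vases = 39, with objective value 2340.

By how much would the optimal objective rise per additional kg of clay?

2

At the optimum: glaze uses 252 of 252 (binding); clay uses 288 of 288 (binding); wheel time uses 225 of 250 (slack = 25).
Slack constraints have shadow price 0 (complementary slackness).
Dual feasibility on the basic columns requires 5·y_glaze + 2·y_clay = 39, 3·y_glaze + 6·y_clay = 33.
This yields shadow prices y_glaze = 7, y_clay = 2.
Shadow price of clay = 2.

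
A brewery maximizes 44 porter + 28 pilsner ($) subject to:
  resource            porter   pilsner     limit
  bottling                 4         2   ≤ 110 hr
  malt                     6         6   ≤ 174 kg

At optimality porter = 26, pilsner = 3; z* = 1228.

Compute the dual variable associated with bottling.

8

Check each constraint at x*: bottling 110/110 (tight); malt 174/174 (tight).
From A_Bᵀ y = c: 4·y_bottling + 6·y_malt = 44; 2·y_bottling + 6·y_malt = 28.
→ y_bottling = 8 and y_malt = 2.
Shadow price of bottling = 8.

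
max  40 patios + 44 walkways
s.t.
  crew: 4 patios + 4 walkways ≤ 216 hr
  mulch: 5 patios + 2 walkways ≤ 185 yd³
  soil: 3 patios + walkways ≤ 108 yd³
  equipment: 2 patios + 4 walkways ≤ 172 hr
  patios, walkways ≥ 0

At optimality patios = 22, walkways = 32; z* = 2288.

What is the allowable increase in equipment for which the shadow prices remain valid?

44

Binding constraints: crew, equipment. The basis is B = [[4,4],[2,4]] with det 8.
Per unit increase in equipment, x* moves by d = (-0.5, 0.5).
The basis stays optimal until patios reaches 0; allowable increase = 44 hr.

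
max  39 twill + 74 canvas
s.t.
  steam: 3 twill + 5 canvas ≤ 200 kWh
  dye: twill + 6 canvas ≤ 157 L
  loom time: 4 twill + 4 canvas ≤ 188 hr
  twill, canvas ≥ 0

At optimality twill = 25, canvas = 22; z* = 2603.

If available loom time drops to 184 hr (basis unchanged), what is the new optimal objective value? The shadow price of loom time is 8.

2571

Δb = -4, so new z* = 2603 + (8)·(-4) = 2603 − 32 = 2571.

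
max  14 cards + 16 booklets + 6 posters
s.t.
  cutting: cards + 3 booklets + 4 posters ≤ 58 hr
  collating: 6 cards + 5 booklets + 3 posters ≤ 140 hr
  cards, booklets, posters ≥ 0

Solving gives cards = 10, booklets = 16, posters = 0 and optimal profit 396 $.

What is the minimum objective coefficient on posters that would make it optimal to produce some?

14

At the optimum: cutting uses 58 of 58 (binding); collating uses 140 of 140 (binding).
From A_Bᵀ y = c: 1·y_cutting + 6·y_collating = 14; 3·y_cutting + 5·y_collating = 16.
→ y_cutting = 2 and y_collating = 2.
posters enters the basis when its profit ≥ yᵀa₃ = 2·4 + 2·3 = 14.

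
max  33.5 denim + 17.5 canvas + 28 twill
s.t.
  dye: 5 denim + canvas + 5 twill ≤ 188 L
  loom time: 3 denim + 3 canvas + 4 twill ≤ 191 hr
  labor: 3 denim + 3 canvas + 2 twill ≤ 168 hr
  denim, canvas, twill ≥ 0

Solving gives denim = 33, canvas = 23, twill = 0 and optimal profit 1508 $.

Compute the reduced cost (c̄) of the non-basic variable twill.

Binding: dye and labor. Non-binding: loom time (23 unused).
By complementary slackness, y = 0 for the non-binding constraint.
The binding rows give the dual system: 5·y_dye + 3·y_labor = 33.5 and 1·y_dye + 3·y_labor = 17.5.
This yields shadow prices y_dye = 4, y_labor = 4.5.
Reduced cost of twill: c₃ − yᵀa₃ = 28 − (4·5 + 4.5·2) = 28 − 29 = -1.

-1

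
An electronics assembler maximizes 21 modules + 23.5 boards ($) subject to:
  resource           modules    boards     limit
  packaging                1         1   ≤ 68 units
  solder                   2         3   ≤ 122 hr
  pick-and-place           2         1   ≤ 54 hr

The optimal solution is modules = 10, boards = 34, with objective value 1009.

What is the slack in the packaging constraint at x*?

packaging used = 1·10 + 1·34 = 44; slack = 68 − 44 = 24.

24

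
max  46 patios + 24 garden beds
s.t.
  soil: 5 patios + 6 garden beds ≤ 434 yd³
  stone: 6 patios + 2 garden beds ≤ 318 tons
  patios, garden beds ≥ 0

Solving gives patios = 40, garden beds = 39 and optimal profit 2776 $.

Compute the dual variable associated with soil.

Check each constraint at x*: soil 434/434 (tight); stone 318/318 (tight).
The binding rows give the dual system: 5·y_soil + 6·y_stone = 46 and 6·y_soil + 2·y_stone = 24.
This yields shadow prices y_soil = 2, y_stone = 6.
Shadow price of soil = 2.

2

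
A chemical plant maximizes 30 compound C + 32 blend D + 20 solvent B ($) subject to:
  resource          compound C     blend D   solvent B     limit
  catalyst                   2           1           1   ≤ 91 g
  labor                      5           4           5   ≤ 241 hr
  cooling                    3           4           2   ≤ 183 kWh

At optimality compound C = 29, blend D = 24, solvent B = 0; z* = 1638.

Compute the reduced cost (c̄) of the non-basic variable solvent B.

-5

At the optimum: catalyst uses 82 of 91 (slack = 9); labor uses 241 of 241 (binding); cooling uses 183 of 183 (binding).
Slack constraints have shadow price 0 (complementary slackness).
The binding rows give the dual system: 5·y_labor + 3·y_cooling = 30 and 4·y_labor + 4·y_cooling = 32.
This yields shadow prices y_labor = 3, y_cooling = 5.
Reduced cost of solvent B: c₃ − yᵀa₃ = 20 − (3·5 + 5·2) = 20 − 25 = -5.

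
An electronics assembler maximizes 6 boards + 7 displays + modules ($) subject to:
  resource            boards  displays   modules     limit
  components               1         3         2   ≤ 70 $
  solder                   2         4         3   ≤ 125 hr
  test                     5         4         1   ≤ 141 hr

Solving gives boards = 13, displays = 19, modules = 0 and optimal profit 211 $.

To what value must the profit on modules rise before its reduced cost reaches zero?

Check each constraint at x*: components 70/70 (tight); solder 102/125 (slack 23); test 141/141 (tight).
Since solder is not tight, its dual is 0.
The binding rows give the dual system: 1·y_components + 5·y_test = 6 and 3·y_components + 4·y_test = 7.
Solving: y_components = 1, y_test = 1.
modules enters the basis when its profit ≥ yᵀa₃ = 1·2 + 1·1 = 3.

3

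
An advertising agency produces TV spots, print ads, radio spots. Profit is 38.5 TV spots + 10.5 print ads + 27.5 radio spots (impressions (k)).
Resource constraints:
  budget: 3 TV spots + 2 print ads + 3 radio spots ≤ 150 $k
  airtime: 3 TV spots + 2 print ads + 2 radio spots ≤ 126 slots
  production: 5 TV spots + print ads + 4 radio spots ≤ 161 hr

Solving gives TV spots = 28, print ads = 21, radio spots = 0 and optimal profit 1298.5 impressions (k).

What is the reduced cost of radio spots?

Binding: airtime and production. Non-binding: budget (24 unused).
By complementary slackness, y = 0 for the non-binding constraint.
From A_Bᵀ y = c: 3·y_airtime + 5·y_production = 38.5; 2·y_airtime + 1·y_production = 10.5.
→ y_airtime = 2 and y_production = 6.5.
Reduced cost of radio spots: c₃ − yᵀa₃ = 27.5 − (2·2 + 6.5·4) = 27.5 − 30 = -2.5.

-2.5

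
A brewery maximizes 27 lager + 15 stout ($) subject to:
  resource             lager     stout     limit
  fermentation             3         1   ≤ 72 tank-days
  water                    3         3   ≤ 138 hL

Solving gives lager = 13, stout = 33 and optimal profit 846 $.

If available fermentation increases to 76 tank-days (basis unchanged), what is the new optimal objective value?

Check each constraint at x*: fermentation 72/72 (tight); water 138/138 (tight).
The binding rows give the dual system: 3·y_fermentation + 3·y_water = 27 and 1·y_fermentation + 3·y_water = 15.
→ y_fermentation = 6 and y_water = 3.
Δz = y_fermentation·Δb = 6 × (4) = 24, so new z* = 846 + 24 = 870.

870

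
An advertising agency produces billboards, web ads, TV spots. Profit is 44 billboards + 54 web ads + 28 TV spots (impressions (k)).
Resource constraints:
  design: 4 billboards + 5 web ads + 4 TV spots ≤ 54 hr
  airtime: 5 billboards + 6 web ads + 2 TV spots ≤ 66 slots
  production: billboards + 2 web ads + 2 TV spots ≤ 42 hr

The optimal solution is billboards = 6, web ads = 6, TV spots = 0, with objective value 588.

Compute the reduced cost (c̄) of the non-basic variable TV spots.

Check each constraint at x*: design 54/54 (tight); airtime 66/66 (tight); production 18/42 (slack 24).
Slack constraints have shadow price 0 (complementary slackness).
The binding rows give the dual system: 4·y_design + 5·y_airtime = 44 and 5·y_design + 6·y_airtime = 54.
Solving: y_design = 6, y_airtime = 4.
Reduced cost of TV spots: c₃ − yᵀa₃ = 28 − (6·4 + 4·2) = 28 − 32 = -4.

-4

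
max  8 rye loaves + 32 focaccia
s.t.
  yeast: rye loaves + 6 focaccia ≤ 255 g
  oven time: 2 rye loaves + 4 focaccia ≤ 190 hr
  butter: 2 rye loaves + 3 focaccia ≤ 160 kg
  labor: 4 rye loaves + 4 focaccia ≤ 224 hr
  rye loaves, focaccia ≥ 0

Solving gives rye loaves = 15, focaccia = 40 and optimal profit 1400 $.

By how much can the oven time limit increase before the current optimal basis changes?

Binding constraints: yeast, oven time. The basis is B = [[1,6],[2,4]] with det -8.
Per unit increase in oven time, x* moves by d = (0.75, -0.125).
The basis stays optimal until labor becomes binding; allowable increase = 1.6 hr.

1.6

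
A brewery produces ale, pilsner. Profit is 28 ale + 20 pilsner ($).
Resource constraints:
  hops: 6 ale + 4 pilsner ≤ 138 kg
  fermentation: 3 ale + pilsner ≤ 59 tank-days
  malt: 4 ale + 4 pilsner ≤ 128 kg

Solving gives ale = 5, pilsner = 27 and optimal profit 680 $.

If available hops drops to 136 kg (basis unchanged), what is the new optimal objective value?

Binding: hops and malt. Non-binding: fermentation (17 unused).
Slack constraints have shadow price 0 (complementary slackness).
From A_Bᵀ y = c: 6·y_hops + 4·y_malt = 28; 4·y_hops + 4·y_malt = 20.
Solving: y_hops = 4, y_malt = 1.
Δz = y_hops·Δb = 4 × (-2) = -8, so new z* = 680 − 8 = 672.

672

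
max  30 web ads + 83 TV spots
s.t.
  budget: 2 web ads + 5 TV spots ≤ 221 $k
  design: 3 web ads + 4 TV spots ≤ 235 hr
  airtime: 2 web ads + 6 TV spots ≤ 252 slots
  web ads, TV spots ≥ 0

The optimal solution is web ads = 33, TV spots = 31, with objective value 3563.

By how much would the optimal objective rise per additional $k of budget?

7

At the optimum: budget uses 221 of 221 (binding); design uses 223 of 235 (slack = 12); airtime uses 252 of 252 (binding).
By complementary slackness, y = 0 for the non-binding constraint.
The binding rows give the dual system: 2·y_budget + 2·y_airtime = 30 and 5·y_budget + 6·y_airtime = 83.
Solving: y_budget = 7, y_airtime = 8.
Shadow price of budget = 7.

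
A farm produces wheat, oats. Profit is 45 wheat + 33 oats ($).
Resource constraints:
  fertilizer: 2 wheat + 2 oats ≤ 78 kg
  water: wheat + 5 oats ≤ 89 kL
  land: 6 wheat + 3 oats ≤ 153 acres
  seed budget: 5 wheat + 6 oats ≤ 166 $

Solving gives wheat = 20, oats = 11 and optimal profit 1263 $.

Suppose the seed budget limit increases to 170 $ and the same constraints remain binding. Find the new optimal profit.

Binding: land and seed budget. Non-binding: fertilizer (16 unused), water (14 unused).
By complementary slackness, y = 0 for the non-binding constraints.
From A_Bᵀ y = c: 6·y_land + 5·y_seed budget = 45; 3·y_land + 6·y_seed budget = 33.
This yields shadow prices y_land = 5, y_seed budget = 3.
Δz = y_seed budget·Δb = 3 × (4) = 12, so new z* = 1263 + 12 = 1275.

1275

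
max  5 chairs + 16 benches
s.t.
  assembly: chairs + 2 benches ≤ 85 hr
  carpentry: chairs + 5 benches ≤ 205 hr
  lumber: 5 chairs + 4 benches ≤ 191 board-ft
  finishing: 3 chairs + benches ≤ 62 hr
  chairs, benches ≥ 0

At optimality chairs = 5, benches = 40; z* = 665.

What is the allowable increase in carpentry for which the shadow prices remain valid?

7.5

Binding constraints: assembly, carpentry. The basis is B = [[1,2],[1,5]] with det 3.
Per unit increase in carpentry, x* moves by d = (-0.6667, 0.3333).
The basis stays optimal until chairs reaches 0; allowable increase = 7.5 hr.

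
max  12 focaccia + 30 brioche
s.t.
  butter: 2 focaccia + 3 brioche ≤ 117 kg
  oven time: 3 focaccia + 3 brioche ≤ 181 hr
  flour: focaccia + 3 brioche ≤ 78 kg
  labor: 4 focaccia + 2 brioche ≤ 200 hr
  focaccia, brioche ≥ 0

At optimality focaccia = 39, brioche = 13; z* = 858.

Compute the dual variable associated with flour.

8

At the optimum: butter uses 117 of 117 (binding); oven time uses 156 of 181 (slack = 25); flour uses 78 of 78 (binding); labor uses 182 of 200 (slack = 18).
Since oven time, labor are not tight, their duals are 0.
Dual feasibility on the basic columns requires 2·y_butter + 1·y_flour = 12, 3·y_butter + 3·y_flour = 30.
This yields shadow prices y_butter = 2, y_flour = 8.
Shadow price of flour = 8.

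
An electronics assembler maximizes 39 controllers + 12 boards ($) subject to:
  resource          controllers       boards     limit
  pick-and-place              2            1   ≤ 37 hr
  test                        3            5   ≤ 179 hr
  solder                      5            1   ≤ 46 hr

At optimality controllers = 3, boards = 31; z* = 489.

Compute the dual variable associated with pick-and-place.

At the optimum: pick-and-place uses 37 of 37 (binding); test uses 164 of 179 (slack = 15); solder uses 46 of 46 (binding).
Since test is not tight, its dual is 0.
Dual feasibility on the basic columns requires 2·y_pick-and-place + 5·y_solder = 39, 1·y_pick-and-place + 1·y_solder = 12.
This yields shadow prices y_pick-and-place = 7, y_solder = 5.
Shadow price of pick-and-place = 7.

7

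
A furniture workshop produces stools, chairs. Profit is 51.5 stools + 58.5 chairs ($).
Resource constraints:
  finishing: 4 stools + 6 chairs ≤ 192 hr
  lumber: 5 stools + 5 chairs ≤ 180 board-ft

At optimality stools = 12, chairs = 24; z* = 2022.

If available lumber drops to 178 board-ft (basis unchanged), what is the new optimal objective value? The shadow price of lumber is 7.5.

Δb = -2, so new z* = 2022 + (7.5)·(-2) = 2022 − 15 = 2007.

2007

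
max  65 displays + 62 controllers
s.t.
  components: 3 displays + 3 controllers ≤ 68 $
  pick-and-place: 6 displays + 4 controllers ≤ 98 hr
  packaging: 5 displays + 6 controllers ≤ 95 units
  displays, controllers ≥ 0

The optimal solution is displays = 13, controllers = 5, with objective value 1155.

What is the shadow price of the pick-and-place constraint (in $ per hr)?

5

Check each constraint at x*: components 54/68 (slack 14); pick-and-place 98/98 (tight); packaging 95/95 (tight).
Since components is not tight, its dual is 0.
From A_Bᵀ y = c: 6·y_pick-and-place + 5·y_packaging = 65; 4·y_pick-and-place + 6·y_packaging = 62.
This yields shadow prices y_pick-and-place = 5, y_packaging = 7.
Shadow price of pick-and-place = 5.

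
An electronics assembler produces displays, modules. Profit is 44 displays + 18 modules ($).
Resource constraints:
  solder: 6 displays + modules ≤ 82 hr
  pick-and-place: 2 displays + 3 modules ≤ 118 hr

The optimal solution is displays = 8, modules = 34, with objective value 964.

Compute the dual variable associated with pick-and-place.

Both solder and pick-and-place are binding at x*.
The binding rows give the dual system: 6·y_solder + 2·y_pick-and-place = 44 and 1·y_solder + 3·y_pick-and-place = 18.
→ y_solder = 6 and y_pick-and-place = 4.
Shadow price of pick-and-place = 4.

4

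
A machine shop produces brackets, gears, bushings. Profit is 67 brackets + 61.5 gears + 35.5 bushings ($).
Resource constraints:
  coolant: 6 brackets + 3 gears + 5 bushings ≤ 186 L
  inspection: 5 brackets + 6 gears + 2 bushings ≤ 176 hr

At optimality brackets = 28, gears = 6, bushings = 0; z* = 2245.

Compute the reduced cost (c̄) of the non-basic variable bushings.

-3

Both coolant and inspection are binding at x*.
From A_Bᵀ y = c: 6·y_coolant + 5·y_inspection = 67; 3·y_coolant + 6·y_inspection = 61.5.
→ y_coolant = 4.5 and y_inspection = 8.
Reduced cost of bushings: c₃ − yᵀa₃ = 35.5 − (4.5·5 + 8·2) = 35.5 − 38.5 = -3.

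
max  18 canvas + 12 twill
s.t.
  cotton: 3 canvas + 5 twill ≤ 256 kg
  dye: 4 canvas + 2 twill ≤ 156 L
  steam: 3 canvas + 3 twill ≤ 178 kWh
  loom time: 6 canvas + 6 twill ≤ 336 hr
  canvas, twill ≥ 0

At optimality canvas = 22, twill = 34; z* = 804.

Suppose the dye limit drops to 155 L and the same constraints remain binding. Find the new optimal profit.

801

At the optimum: cotton uses 236 of 256 (slack = 20); dye uses 156 of 156 (binding); steam uses 168 of 178 (slack = 10); loom time uses 336 of 336 (binding).
Slack constraints have shadow price 0 (complementary slackness).
From A_Bᵀ y = c: 4·y_dye + 6·y_loom time = 18; 2·y_dye + 6·y_loom time = 12.
Solving: y_dye = 3, y_loom time = 1.
Δz = y_dye·Δb = 3 × (-1) = -3, so new z* = 804 − 3 = 801.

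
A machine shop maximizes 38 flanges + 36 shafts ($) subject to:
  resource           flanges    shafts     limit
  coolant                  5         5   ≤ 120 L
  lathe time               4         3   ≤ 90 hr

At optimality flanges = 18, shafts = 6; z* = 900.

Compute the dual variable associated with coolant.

Both coolant and lathe time are binding at x*.
The binding rows give the dual system: 5·y_coolant + 4·y_lathe time = 38 and 5·y_coolant + 3·y_lathe time = 36.
This yields shadow prices y_coolant = 6, y_lathe time = 2.
Shadow price of coolant = 6.

6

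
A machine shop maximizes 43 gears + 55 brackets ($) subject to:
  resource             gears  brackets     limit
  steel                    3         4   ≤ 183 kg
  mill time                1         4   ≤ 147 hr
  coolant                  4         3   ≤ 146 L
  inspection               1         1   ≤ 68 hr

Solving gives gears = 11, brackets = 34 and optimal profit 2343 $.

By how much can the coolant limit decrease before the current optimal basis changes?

Binding constraints: mill time, coolant. The basis is B = [[1,4],[4,3]] with det -13.
Per unit decrease in coolant, x* moves by d = (-0.3077, 0.0769).
The basis stays optimal until gears reaches 0; allowable decrease = 35.75 L.

35.75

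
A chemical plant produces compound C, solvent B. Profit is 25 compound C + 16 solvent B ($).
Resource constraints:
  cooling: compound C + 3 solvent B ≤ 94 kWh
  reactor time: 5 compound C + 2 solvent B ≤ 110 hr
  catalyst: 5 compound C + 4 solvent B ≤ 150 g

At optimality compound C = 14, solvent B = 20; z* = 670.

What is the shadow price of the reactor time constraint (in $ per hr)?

At the optimum: cooling uses 74 of 94 (slack = 20); reactor time uses 110 of 110 (binding); catalyst uses 150 of 150 (binding).
Slack constraints have shadow price 0 (complementary slackness).
The binding rows give the dual system: 5·y_reactor time + 5·y_catalyst = 25 and 2·y_reactor time + 4·y_catalyst = 16.
→ y_reactor time = 2 and y_catalyst = 3.
Shadow price of reactor time = 2.

2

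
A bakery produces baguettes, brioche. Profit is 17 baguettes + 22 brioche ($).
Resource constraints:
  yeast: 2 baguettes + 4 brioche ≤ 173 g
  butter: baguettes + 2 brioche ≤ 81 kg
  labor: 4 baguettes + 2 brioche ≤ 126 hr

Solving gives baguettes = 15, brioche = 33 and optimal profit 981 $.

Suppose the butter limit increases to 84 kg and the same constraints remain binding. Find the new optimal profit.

At the optimum: yeast uses 162 of 173 (slack = 11); butter uses 81 of 81 (binding); labor uses 126 of 126 (binding).
Slack constraints have shadow price 0 (complementary slackness).
The binding rows give the dual system: 1·y_butter + 4·y_labor = 17 and 2·y_butter + 2·y_labor = 22.
→ y_butter = 9 and y_labor = 2.
Δz = y_butter·Δb = 9 × (3) = 27, so new z* = 981 + 27 = 1008.

1008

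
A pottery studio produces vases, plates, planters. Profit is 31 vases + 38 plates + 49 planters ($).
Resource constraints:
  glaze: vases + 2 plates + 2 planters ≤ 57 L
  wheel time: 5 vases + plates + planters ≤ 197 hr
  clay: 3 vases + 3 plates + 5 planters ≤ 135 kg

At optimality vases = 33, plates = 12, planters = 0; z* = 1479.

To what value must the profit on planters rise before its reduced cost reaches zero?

54

Check each constraint at x*: glaze 57/57 (tight); wheel time 177/197 (slack 20); clay 135/135 (tight).
Since wheel time is not tight, its dual is 0.
From A_Bᵀ y = c: 1·y_glaze + 3·y_clay = 31; 2·y_glaze + 3·y_clay = 38.
This yields shadow prices y_glaze = 7, y_clay = 8.
planters enters the basis when its profit ≥ yᵀa₃ = 7·2 + 8·5 = 54.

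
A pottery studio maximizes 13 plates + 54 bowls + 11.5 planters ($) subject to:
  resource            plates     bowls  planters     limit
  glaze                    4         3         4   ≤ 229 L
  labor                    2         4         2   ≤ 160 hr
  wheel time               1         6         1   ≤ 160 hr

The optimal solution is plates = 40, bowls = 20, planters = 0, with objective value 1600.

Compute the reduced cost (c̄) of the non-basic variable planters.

-1.5

Check each constraint at x*: glaze 220/229 (slack 9); labor 160/160 (tight); wheel time 160/160 (tight).
By complementary slackness, y = 0 for the non-binding constraint.
Dual feasibility on the basic columns requires 2·y_labor + 1·y_wheel time = 13, 4·y_labor + 6·y_wheel time = 54.
Solving: y_labor = 3, y_wheel time = 7.
Reduced cost of planters: c₃ − yᵀa₃ = 11.5 − (3·2 + 7·1) = 11.5 − 13 = -1.5.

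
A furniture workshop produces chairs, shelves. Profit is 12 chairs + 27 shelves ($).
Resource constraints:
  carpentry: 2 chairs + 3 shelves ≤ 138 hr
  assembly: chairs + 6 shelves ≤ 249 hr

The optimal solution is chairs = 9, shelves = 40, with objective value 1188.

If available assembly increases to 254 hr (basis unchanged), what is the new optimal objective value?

1198

At the optimum: carpentry uses 138 of 138 (binding); assembly uses 249 of 249 (binding).
From A_Bᵀ y = c: 2·y_carpentry + 1·y_assembly = 12; 3·y_carpentry + 6·y_assembly = 27.
→ y_carpentry = 5 and y_assembly = 2.
Δz = y_assembly·Δb = 2 × (5) = 10, so new z* = 1188 + 10 = 1198.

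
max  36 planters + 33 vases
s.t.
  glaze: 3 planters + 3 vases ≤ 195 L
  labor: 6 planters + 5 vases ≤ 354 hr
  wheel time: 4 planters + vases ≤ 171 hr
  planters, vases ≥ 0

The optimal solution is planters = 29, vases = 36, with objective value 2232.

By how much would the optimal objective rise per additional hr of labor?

Check each constraint at x*: glaze 195/195 (tight); labor 354/354 (tight); wheel time 152/171 (slack 19).
Since wheel time is not tight, its dual is 0.
From A_Bᵀ y = c: 3·y_glaze + 6·y_labor = 36; 3·y_glaze + 5·y_labor = 33.
This yields shadow prices y_glaze = 6, y_labor = 3.
Shadow price of labor = 3.

3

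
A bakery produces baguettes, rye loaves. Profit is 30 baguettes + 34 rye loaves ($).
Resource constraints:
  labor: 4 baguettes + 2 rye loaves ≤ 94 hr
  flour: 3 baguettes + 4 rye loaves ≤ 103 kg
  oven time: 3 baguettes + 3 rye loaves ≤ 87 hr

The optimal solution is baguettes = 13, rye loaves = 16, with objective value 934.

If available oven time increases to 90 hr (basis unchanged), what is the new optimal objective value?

952

Binding: flour and oven time. Non-binding: labor (10 unused).
By complementary slackness, y = 0 for the non-binding constraint.
The binding rows give the dual system: 3·y_flour + 3·y_oven time = 30 and 4·y_flour + 3·y_oven time = 34.
This yields shadow prices y_flour = 4, y_oven time = 6.
Δz = y_oven time·Δb = 6 × (3) = 18, so new z* = 934 + 18 = 952.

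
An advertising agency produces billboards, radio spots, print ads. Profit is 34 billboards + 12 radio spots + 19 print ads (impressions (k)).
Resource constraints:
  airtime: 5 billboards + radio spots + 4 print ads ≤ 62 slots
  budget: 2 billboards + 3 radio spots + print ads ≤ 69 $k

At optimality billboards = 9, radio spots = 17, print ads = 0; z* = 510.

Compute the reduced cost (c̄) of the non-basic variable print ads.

-7

Both airtime and budget are binding at x*.
Dual feasibility on the basic columns requires 5·y_airtime + 2·y_budget = 34, 1·y_airtime + 3·y_budget = 12.
Solving: y_airtime = 6, y_budget = 2.
Reduced cost of print ads: c₃ − yᵀa₃ = 19 − (6·4 + 2·1) = 19 − 26 = -7.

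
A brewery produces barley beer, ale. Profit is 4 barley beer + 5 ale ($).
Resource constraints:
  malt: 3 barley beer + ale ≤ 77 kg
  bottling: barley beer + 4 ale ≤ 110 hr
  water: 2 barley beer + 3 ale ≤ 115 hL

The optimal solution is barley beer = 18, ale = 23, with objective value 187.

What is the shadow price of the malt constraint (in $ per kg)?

1

Check each constraint at x*: malt 77/77 (tight); bottling 110/110 (tight); water 105/115 (slack 10).
Slack constraints have shadow price 0 (complementary slackness).
The binding rows give the dual system: 3·y_malt + 1·y_bottling = 4 and 1·y_malt + 4·y_bottling = 5.
This yields shadow prices y_malt = 1, y_bottling = 1.
Shadow price of malt = 1.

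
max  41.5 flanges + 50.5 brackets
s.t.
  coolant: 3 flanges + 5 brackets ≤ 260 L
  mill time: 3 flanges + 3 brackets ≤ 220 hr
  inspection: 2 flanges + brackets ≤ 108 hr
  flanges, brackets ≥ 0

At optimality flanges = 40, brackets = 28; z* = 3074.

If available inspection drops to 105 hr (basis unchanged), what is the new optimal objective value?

3050

Binding: coolant and inspection. Non-binding: mill time (16 unused).
Since mill time is not tight, its dual is 0.
Dual feasibility on the basic columns requires 3·y_coolant + 2·y_inspection = 41.5, 5·y_coolant + 1·y_inspection = 50.5.
Solving: y_coolant = 8.5, y_inspection = 8.
Δz = y_inspection·Δb = 8 × (-3) = -24, so new z* = 3074 − 24 = 3050.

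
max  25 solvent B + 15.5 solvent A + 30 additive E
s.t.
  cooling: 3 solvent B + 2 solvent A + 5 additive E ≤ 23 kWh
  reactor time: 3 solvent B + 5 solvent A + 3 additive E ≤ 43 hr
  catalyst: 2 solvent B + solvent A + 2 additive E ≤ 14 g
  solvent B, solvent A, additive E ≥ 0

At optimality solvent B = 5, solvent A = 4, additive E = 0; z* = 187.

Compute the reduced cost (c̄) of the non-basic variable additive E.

-7

At the optimum: cooling uses 23 of 23 (binding); reactor time uses 35 of 43 (slack = 8); catalyst uses 14 of 14 (binding).
Since reactor time is not tight, its dual is 0.
Dual feasibility on the basic columns requires 3·y_cooling + 2·y_catalyst = 25, 2·y_cooling + 1·y_catalyst = 15.5.
→ y_cooling = 6 and y_catalyst = 3.5.
Reduced cost of additive E: c₃ − yᵀa₃ = 30 − (6·5 + 3.5·2) = 30 − 37 = -7.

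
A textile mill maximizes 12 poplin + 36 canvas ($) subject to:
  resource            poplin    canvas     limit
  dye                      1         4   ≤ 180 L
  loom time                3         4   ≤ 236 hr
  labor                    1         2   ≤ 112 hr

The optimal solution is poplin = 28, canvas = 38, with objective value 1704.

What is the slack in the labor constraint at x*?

8

labor used = 1·28 + 2·38 = 104; slack = 112 − 104 = 8.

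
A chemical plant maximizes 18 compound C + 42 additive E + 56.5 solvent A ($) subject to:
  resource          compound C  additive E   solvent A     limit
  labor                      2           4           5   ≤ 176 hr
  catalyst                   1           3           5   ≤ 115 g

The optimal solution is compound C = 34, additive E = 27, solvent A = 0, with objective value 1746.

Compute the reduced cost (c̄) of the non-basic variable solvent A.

-3.5

Check each constraint at x*: labor 176/176 (tight); catalyst 115/115 (tight).
Dual feasibility on the basic columns requires 2·y_labor + 1·y_catalyst = 18, 4·y_labor + 3·y_catalyst = 42.
Solving: y_labor = 6, y_catalyst = 6.
Reduced cost of solvent A: c₃ − yᵀa₃ = 56.5 − (6·5 + 6·5) = 56.5 − 60 = -3.5.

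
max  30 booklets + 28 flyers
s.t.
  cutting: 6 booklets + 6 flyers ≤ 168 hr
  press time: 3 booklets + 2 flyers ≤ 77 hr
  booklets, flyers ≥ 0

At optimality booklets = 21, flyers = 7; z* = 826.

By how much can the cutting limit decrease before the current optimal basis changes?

14

Binding constraints: cutting, press time. The basis is B = [[6,6],[3,2]] with det -6.
Per unit decrease in cutting, x* moves by d = (0.3333, -0.5).
The basis stays optimal until flyers reaches 0; allowable decrease = 14 hr.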